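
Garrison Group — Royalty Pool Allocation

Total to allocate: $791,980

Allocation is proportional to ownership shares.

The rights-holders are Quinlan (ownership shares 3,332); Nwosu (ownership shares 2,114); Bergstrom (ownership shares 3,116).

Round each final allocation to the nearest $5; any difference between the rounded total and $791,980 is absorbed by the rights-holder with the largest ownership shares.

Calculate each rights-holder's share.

Quinlan: $308,205 · Nwosu: $195,545 · Bergstrom: $288,230

Total ownership shares = 3,332 + 2,114 + 3,116 = 8,562.
Unrounded shares: Quinlan 308,208.05; Nwosu 195,543.77; Bergstrom 288,228.18.
Rounded to nearest $5: Quinlan $308,210; Nwosu $195,545; Bergstrom $288,230. Sum = $791,985.
Difference $791,980 − $791,985 = −$5 applied to largest ownership shares (Quinlan): Quinlan becomes $308,205.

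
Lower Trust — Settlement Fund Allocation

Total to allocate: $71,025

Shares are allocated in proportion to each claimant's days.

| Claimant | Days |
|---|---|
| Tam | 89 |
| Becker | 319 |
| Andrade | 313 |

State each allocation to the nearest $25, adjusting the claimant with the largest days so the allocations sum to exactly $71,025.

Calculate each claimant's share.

Sum of days: 89 + 319 + 313 = 721.
Pro-rata amounts: Tam 8,767.30; Becker 31,424.38; Andrade 30,833.32.
After rounding ($25): Tam $8,775; Becker $31,425; Andrade $30,825. Sum = $71,025.
No rounding difference to absorb.

Tam: $8,775 | Becker: $31,425 | Andrade: $30,825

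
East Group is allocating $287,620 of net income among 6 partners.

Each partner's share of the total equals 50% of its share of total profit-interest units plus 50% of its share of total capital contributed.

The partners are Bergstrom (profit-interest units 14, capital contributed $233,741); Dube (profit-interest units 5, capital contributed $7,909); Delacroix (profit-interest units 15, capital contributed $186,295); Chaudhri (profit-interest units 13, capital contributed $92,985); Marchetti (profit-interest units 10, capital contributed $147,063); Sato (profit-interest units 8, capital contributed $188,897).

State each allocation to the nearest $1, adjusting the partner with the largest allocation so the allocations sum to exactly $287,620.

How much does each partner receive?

Bergstrom: $70,203 · Dube: $12,390 · Delacroix: $64,452 · Chaudhri: $44,367 · Marchetti: $46,806 · Sato: $49,402

Profit-interest units total 65; capital contributed total 856,890.
Composite weights (50% profit-interest units + 50% capital contributed): Bergstrom 0.2441; Dube 0.0431; Delacroix 0.2241; Chaudhri 0.1543; Marchetti 0.1627; Sato 0.1718.
Pro-rata amounts: Bergstrom 70,202.71; Dube 12,389.66; Delacroix 64,452.41; Chaudhri 44,367.47; Marchetti 46,805.88; Sato 49,401.87.
Rounded to nearest $1: Bergstrom $70,203; Dube $12,390; Delacroix $64,452; Chaudhri $44,367; Marchetti $46,806; Sato $49,402. Sum = $287,620.
Rounded total matches; no reconciliation needed.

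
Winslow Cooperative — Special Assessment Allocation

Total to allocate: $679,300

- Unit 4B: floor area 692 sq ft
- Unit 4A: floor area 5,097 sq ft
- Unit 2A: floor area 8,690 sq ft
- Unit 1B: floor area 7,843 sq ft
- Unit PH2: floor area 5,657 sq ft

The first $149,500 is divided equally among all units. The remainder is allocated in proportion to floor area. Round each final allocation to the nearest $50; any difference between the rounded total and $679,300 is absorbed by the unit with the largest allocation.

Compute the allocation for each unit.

Unit 4B: $43,000 | Unit 4A: $126,400 | Unit 2A: $194,500 | Unit 1B: $178,400 | Unit PH2: $137,000

$149,500 shared equally gives $29,900 per unit.
Remainder $529,800 by floor area (total 27,979): Unit 4B 13,103.46 → $13,100; Unit 4A 96,514.91 → $96,500; Unit 2A 164,550.63 → $164,550; Unit 1B 148,512.15 → $148,500; Unit PH2 107,118.86 → $107,100.
Rounding difference +$50 on remainder applied to Unit 2A.
Totals: Unit 4B $29,900 + $13,100 = $43,000; Unit 4A $29,900 + $96,500 = $126,400; Unit 2A $29,900 + $164,600 = $194,500; Unit 1B $29,900 + $148,500 = $178,400; Unit PH2 $29,900 + $107,100 = $137,000.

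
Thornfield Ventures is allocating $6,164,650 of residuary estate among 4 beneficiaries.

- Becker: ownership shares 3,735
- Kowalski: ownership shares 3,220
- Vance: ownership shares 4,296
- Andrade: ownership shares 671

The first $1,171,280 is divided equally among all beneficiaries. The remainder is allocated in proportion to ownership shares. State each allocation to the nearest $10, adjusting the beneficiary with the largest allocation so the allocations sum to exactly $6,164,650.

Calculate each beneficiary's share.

First tranche $1,171,280 split equally: $292,820 each.
Remainder $4,993,370 by ownership shares (total 11,922): Becker 1,564,354.72 → $1,564,350; Kowalski 1,348,653.87 → $1,348,650; Vance 1,799,322.05 → $1,799,320; Andrade 281,039.36 → $281,040.
Rounding difference +$10 on remainder applied to Vance.
Totals: Becker $292,820 + $1,564,350 = $1,857,170; Kowalski $292,820 + $1,348,650 = $1,641,470; Vance $292,820 + $1,799,330 = $2,092,150; Andrade $292,820 + $281,040 = $573,860.

Becker: $1,857,170 | Kowalski: $1,641,470 | Vance: $2,092,150 | Andrade: $573,860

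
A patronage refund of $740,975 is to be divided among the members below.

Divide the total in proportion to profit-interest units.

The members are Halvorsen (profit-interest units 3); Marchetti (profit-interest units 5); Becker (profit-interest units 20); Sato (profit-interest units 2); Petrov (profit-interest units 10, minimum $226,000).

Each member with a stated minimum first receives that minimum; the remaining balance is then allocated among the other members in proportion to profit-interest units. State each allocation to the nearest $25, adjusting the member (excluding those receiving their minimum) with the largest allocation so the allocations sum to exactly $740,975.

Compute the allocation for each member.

Fund the minimums — Petrov $226,000. Residual $514,975.
Residual split over remaining profit-interest units 30: Halvorsen 51,497.50 → $51,500; Marchetti 85,829.17 → $85,825; Becker 343,316.67 → $343,325; Sato 34,331.67 → $34,325.

Halvorsen: $51,500 | Marchetti: $85,825 | Becker: $343,325 | Sato: $34,325 | Petrov: $226,000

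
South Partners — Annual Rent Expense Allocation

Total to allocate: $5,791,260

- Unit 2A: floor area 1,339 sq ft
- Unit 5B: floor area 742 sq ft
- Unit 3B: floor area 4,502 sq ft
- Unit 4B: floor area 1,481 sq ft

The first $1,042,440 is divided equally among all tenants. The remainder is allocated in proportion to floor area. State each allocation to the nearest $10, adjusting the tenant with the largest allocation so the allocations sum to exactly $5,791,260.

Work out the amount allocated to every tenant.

$1,042,440 shared equally gives $260,610 per tenant.
Remainder $4,748,820 by floor area (total 8,064): Unit 2A 788,525.54 → $788,530; Unit 5B 436,957.40 → $436,960; Unit 3B 2,651,188.94 → $2,651,190; Unit 4B 872,148.12 → $872,150.
Rounding difference −$10 on remainder applied to Unit 3B.
Totals: Unit 2A $260,610 + $788,530 = $1,049,140; Unit 5B $260,610 + $436,960 = $697,570; Unit 3B $260,610 + $2,651,180 = $2,911,790; Unit 4B $260,610 + $872,150 = $1,132,760.

Unit 2A: $1,049,140; Unit 5B: $697,570; Unit 3B: $2,911,790; Unit 4B: $1,132,760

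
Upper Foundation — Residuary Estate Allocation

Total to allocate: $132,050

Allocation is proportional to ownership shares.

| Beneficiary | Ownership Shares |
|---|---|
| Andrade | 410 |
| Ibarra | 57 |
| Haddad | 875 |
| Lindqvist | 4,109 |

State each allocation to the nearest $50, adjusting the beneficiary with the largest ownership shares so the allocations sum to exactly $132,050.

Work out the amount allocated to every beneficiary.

Combined ownership shares = 5,451.
Pro-rata amounts: Andrade 410/5,451 × $132,050 = 9,932.21; Ibarra 57/5,451 × $132,050 = 1,380.82; Haddad 875/5,451 × $132,050 = 21,196.80; Lindqvist 4,109/5,451 × $132,050 = 99,540.17.
At nearest $50: Andrade $9,950; Ibarra $1,400; Haddad $21,200; Lindqvist $99,550. Sum = $132,100.
Difference $132,050 − $132,100 = −$50 applied to largest ownership shares (Lindqvist): Lindqvist becomes $99,500.

Andrade: $9,950 · Ibarra: $1,400 · Haddad: $21,200 · Lindqvist: $99,500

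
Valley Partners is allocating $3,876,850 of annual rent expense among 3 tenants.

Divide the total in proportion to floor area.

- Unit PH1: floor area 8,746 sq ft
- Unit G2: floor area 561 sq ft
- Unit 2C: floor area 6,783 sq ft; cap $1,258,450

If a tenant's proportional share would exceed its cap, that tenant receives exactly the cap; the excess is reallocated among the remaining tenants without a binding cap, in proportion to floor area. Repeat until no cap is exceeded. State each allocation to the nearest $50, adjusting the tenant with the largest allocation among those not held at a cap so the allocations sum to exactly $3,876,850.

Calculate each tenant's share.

Unit PH1: $2,460,550 | Unit G2: $157,850 | Unit 2C: $1,258,450

Floor area total: 16,090.
Unconstrained shares: Unit PH1 2,107,329.40; Unit G2 135,171.71; Unit 2C 1,634,348.88.
Capped: Unit 2C ($1,258,450); residual $2,618,400 reallocated over remaining floor area 9,307.
Redistributed shares: Unit PH1 2,460,570.15 → $2,460,550; Unit G2 157,829.85 → $157,850.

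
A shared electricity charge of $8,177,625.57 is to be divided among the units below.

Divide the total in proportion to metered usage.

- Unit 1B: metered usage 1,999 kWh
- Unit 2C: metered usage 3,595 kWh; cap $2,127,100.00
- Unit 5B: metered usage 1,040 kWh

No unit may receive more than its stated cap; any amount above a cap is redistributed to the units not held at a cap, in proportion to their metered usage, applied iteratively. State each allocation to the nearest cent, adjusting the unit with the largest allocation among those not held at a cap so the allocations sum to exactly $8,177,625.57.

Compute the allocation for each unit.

Unit 1B: $3,979,927.81 · Unit 2C: $2,127,100.00 · Unit 5B: $2,070,597.76

Sum of metered usage: 6,634.
Pro-rata shares before constraints: Unit 1B 2,464,135.2901; Unit 2C 4,431,498.9334; Unit 5B 1,281,991.3465.
Cap binds for Unit 2C ($2,127,100.00); residual $6,050,525.57 reallocated over remaining metered usage 3,039.
Remaining shares: Unit 1B 3,979,927.8099 → $3,979,927.81; Unit 5B 2,070,597.7601 → $2,070,597.76.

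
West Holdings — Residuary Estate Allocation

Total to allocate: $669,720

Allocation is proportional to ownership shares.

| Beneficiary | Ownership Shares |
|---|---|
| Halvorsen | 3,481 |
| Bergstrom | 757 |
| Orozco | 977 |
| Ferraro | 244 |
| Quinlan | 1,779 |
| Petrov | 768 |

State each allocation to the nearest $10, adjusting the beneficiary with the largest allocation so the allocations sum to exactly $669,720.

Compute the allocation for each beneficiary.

Halvorsen: $291,200 | Bergstrom: $63,320 | Orozco: $81,730 | Ferraro: $20,410 | Quinlan: $148,820 | Petrov: $64,240

Total ownership shares = 8,006.
Pro-rata amounts: Halvorsen 3,481/8,006 × $669,720 = 291,193.52; Bergstrom 757/8,006 × $669,720 = 63,324.76; Orozco 977/8,006 × $669,720 = 81,728.26; Ferraro 244/8,006 × $669,720 = 20,411.15; Quinlan 1,779/8,006 × $669,720 = 148,817.37; Petrov 768/8,006 × $669,720 = 64,244.94.
At nearest $10: Halvorsen $291,190; Bergstrom $63,320; Orozco $81,730; Ferraro $20,410; Quinlan $148,820; Petrov $64,240. Sum = $669,710.
Difference $669,720 − $669,710 = +$10 applied to largest allocation (Halvorsen): Halvorsen becomes $291,200.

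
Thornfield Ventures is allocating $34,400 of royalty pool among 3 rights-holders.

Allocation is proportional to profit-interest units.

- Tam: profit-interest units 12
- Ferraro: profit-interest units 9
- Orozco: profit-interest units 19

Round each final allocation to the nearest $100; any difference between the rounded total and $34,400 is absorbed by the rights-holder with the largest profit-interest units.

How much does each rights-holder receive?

Combined profit-interest units = 12 + 9 + 19 = 40.
Unrounded shares: Tam 10,320.00; Ferraro 7,740.00; Orozco 16,340.00.
After rounding ($100): Tam $10,300; Ferraro $7,700; Orozco $16,300. Sum = $34,300.
Difference $34,400 − $34,300 = +$100 applied to largest profit-interest units (Orozco): Orozco becomes $16,400.

Tam: $10,300 | Ferraro: $7,700 | Orozco: $16,400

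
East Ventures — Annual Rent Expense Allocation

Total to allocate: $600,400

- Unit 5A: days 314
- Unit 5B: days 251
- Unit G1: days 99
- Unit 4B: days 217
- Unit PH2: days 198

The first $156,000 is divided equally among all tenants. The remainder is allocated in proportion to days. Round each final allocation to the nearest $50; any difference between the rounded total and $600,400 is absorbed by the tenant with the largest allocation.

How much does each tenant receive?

$156,000 shared equally gives $31,200 per tenant.
Remainder $444,400 by days (total 1,079): Unit 5A 129,324.93 → $129,300; Unit 5B 103,377.57 → $103,400; Unit G1 40,774.42 → $40,750; Unit 4B 89,374.24 → $89,350; Unit PH2 81,548.84 → $81,550.
Rounding difference +$50 on remainder applied to Unit 5A.
Totals: Unit 5A $31,200 + $129,350 = $160,550; Unit 5B $31,200 + $103,400 = $134,600; Unit G1 $31,200 + $40,750 = $71,950; Unit 4B $31,200 + $89,350 = $120,550; Unit PH2 $31,200 + $81,550 = $112,750.

Unit 5A: $160,550 | Unit 5B: $134,600 | Unit G1: $71,950 | Unit 4B: $120,550 | Unit PH2: $112,750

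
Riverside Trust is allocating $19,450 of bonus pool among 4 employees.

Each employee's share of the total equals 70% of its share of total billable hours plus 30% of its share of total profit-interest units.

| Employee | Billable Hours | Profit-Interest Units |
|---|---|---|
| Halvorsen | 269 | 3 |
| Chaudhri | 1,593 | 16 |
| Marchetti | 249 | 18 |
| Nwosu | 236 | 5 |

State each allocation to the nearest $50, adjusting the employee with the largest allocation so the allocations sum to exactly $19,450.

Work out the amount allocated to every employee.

Billable hours total 2,347; profit-interest units total 42.
Combined weights (70% billable hours + 30% profit-interest units): Halvorsen 0.1017; Chaudhri 0.5894; Marchetti 0.2028; Nwosu 0.1061.
Pro-rata amounts: Halvorsen 1,977.26; Chaudhri 11,463.89; Marchetti 3,945.17; Nwosu 2,063.68.
After rounding ($50): Halvorsen $2,000; Chaudhri $11,450; Marchetti $3,950; Nwosu $2,050. Sum = $19,450.
Sum already equals the total — no adjustment.

Halvorsen: $2,000; Chaudhri: $11,450; Marchetti: $3,950; Nwosu: $2,050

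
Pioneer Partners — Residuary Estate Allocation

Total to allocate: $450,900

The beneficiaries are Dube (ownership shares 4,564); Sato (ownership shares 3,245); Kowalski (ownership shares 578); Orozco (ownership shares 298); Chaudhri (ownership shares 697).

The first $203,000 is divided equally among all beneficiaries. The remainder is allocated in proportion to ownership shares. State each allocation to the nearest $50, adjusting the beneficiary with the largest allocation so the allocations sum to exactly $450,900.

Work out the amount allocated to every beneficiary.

Dube: $161,250 | Sato: $126,350 | Kowalski: $55,850 | Orozco: $48,450 | Chaudhri: $59,000

$203,000 shared equally gives $40,600 per beneficiary.
Remainder $247,900 by ownership shares (total 9,382): Dube 120,594.29 → $120,600; Sato 85,742.43 → $85,750; Kowalski 15,272.46 → $15,250; Orozco 7,874.04 → $7,850; Chaudhri 18,416.79 → $18,400.
Rounding difference +$50 on remainder applied to Dube.
Totals: Dube $40,600 + $120,650 = $161,250; Sato $40,600 + $85,750 = $126,350; Kowalski $40,600 + $15,250 = $55,850; Orozco $40,600 + $7,850 = $48,450; Chaudhri $40,600 + $18,400 = $59,000.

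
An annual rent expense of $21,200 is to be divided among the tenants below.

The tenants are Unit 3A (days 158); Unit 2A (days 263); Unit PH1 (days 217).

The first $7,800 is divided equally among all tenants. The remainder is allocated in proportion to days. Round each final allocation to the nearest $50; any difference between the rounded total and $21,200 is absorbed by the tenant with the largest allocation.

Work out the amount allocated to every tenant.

Unit 3A: $5,900 · Unit 2A: $8,150 · Unit PH1: $7,150

$7,800 shared equally gives $2,600 per tenant.
Remainder $13,400 by days (total 638): Unit 3A 3,318.50 → $3,300; Unit 2A 5,523.82 → $5,500; Unit PH1 4,557.68 → $4,550.
Rounding difference +$50 on remainder applied to Unit 2A.
Totals: Unit 3A $2,600 + $3,300 = $5,900; Unit 2A $2,600 + $5,550 = $8,150; Unit PH1 $2,600 + $4,550 = $7,150.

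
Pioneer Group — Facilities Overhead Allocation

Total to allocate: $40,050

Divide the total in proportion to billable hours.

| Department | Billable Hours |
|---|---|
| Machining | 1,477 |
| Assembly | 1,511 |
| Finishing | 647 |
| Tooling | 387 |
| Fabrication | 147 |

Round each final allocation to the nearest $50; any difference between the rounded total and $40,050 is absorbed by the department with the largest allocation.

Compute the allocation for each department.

Total billable hours = 4,169.
Raw shares: Machining 1,477/4,169 × $40,050 = 14,188.98; Assembly 1,511/4,169 × $40,050 = 14,515.60; Finishing 647/4,169 × $40,050 = 6,215.48; Tooling 387/4,169 × $40,050 = 3,717.76; Fabrication 147/4,169 × $40,050 = 1,412.17.
After rounding ($50): Machining $14,200; Assembly $14,500; Finishing $6,200; Tooling $3,700; Fabrication $1,400. Sum = $40,000.
Difference $40,050 − $40,000 = +$50 applied to largest allocation (Assembly): Assembly becomes $14,550.

Machining: $14,200 | Assembly: $14,550 | Finishing: $6,200 | Tooling: $3,700 | Fabrication: $1,400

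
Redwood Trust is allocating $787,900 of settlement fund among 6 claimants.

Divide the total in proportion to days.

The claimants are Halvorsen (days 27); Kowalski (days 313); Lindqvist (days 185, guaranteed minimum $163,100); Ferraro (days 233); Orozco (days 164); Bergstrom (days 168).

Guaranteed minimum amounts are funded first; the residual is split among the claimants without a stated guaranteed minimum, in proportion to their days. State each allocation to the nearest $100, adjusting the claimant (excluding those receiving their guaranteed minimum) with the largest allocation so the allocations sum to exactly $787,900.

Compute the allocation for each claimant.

Fund the minimums — Lindqvist $163,100. Balance $624,800.
Balance split over remaining days 905: Halvorsen 18,640.44 → $18,600; Kowalski 216,091.05 → $216,100; Ferraro 160,860.11 → $160,900; Orozco 113,223.43 → $113,200; Bergstrom 115,984.97 → $116,000.

Halvorsen: $18,600; Kowalski: $216,100; Lindqvist: $163,100; Ferraro: $160,900; Orozco: $113,200; Bergstrom: $116,000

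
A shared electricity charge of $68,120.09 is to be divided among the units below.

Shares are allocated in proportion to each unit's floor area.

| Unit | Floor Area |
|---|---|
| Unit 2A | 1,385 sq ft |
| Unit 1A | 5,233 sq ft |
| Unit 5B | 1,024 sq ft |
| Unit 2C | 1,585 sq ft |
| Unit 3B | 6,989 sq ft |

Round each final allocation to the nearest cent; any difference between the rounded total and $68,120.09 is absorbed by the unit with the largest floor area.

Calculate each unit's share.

Floor area total: 1,385 + 5,233 + 1,024 + 1,585 + 6,989 = 16,216.
Unrounded shares: Unit 2A 5,818.1009; Unit 1A 21,982.7597; Unit 5B 4,301.6140; Unit 2C 6,658.2599; Unit 3B 29,359.3555.
After rounding (cent): Unit 2A $5,818.10; Unit 1A $21,982.76; Unit 5B $4,301.61; Unit 2C $6,658.26; Unit 3B $29,359.36. Sum = $68,120.09.
Sum already equals the total — no adjustment.

Unit 2A: $5,818.10 · Unit 1A: $21,982.76 · Unit 5B: $4,301.61 · Unit 2C: $6,658.26 · Unit 3B: $29,359.36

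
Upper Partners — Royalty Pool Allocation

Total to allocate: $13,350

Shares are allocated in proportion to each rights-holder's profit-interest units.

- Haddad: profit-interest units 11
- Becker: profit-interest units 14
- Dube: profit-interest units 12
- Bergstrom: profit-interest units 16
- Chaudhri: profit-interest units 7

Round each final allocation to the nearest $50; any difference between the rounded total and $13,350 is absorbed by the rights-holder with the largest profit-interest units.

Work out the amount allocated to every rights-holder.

Total profit-interest units = 60.
Proportional shares: Haddad 11/60 × $13,350 = 2,447.50; Becker 14/60 × $13,350 = 3,115.00; Dube 12/60 × $13,350 = 2,670.00; Bergstrom 16/60 × $13,350 = 3,560.00; Chaudhri 7/60 × $13,350 = 1,557.50.
At nearest $50: Haddad $2,450; Becker $3,100; Dube $2,650; Bergstrom $3,550; Chaudhri $1,550. Sum = $13,300.
Difference $13,350 − $13,300 = +$50 applied to largest profit-interest units (Bergstrom): Bergstrom becomes $3,600.

Haddad: $2,450; Becker: $3,100; Dube: $2,650; Bergstrom: $3,600; Chaudhri: $1,550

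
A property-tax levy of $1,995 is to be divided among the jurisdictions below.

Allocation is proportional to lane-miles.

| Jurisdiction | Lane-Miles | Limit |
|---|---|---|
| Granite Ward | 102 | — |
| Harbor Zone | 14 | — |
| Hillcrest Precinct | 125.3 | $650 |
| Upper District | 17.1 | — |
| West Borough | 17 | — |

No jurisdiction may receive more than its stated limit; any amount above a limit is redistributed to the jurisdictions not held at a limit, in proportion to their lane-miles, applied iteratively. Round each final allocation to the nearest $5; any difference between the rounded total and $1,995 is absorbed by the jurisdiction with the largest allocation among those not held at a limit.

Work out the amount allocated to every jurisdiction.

Total lane-miles = 275.4.
Pro-rata shares before constraints: Granite Ward 738.89; Harbor Zone 101.42; Hillcrest Precinct 907.67; Upper District 123.87; West Borough 123.15.
Capped: Hillcrest Precinct ($650); remaining pool $1,345 reallocated over remaining lane-miles 150.1.
Shares after redistribution: Granite Ward 913.99 → $915; Harbor Zone 125.45 → $125; Upper District 153.23 → $155; West Borough 152.33 → $150.

Granite Ward: $915; Harbor Zone: $125; Hillcrest Precinct: $650; Upper District: $155; West Borough: $150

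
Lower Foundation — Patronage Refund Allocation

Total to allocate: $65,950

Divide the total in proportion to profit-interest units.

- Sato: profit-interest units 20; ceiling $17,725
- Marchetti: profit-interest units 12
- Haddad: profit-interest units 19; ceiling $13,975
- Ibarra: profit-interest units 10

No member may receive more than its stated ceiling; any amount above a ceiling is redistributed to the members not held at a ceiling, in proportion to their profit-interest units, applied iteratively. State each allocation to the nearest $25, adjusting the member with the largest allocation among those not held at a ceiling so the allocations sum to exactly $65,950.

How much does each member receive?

Sato: $17,725 | Marchetti: $18,675 | Haddad: $13,975 | Ibarra: $15,575

Profit-interest units total: 61.
Unconstrained shares: Sato 21,622.95; Marchetti 12,973.77; Haddad 20,541.80; Ibarra 10,811.48.
Held at cap: Sato ($17,725), Haddad ($13,975); residual $34,250 reallocated over remaining profit-interest units 22.
Redistributed shares: Marchetti 18,681.82 → $18,675; Ibarra 15,568.18 → $15,575.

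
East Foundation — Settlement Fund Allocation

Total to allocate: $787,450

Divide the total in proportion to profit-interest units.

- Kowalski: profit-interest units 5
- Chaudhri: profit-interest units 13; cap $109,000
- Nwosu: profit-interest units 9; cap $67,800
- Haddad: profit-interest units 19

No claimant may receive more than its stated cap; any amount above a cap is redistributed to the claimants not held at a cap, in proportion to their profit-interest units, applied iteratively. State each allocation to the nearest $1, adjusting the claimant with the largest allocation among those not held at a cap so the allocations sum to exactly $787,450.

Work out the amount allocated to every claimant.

Kowalski: $127,219; Chaudhri: $109,000; Nwosu: $67,800; Haddad: $483,431

Total profit-interest units = 46.
Proportional shares (ignoring caps): Kowalski 85,592.39; Chaudhri 222,540.22; Nwosu 154,066.30; Haddad 325,251.09.
Held at cap: Chaudhri ($109,000), Nwosu ($67,800); remaining pool $610,650 reallocated over remaining profit-interest units 24.
Shares after redistribution: Kowalski 127,218.75 → $127,219; Haddad 483,431.25 → $483,431.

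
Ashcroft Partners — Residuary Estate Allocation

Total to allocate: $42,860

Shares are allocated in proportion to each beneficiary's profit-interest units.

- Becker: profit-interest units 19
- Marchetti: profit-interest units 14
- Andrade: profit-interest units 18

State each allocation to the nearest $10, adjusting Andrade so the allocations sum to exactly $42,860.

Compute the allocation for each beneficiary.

Sum of profit-interest units: 51.
Raw shares: Becker 19/51 × $42,860 = 15,967.45; Marchetti 14/51 × $42,860 = 11,765.49; Andrade 18/51 × $42,860 = 15,127.06.
After rounding ($10): Becker $15,970; Marchetti $11,770; Andrade $15,130. Sum = $42,870.
Difference $42,860 − $42,870 = −$10 applied to Andrade: Andrade becomes $15,120.

Becker: $15,970 · Marchetti: $11,770 · Andrade: $15,120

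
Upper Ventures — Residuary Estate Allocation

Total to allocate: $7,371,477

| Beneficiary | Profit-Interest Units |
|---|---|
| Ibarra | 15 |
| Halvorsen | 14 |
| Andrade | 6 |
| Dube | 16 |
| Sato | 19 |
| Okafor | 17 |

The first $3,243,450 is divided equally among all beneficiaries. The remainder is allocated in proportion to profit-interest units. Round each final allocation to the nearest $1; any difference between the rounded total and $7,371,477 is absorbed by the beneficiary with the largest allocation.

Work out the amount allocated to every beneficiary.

Ibarra: $1,252,304; Halvorsen: $1,204,855; Andrade: $825,267; Dube: $1,299,752; Sato: $1,442,098; Okafor: $1,347,201

$3,243,450 shared equally gives $540,575 per beneficiary.
Remainder $4,128,027 by profit-interest units (total 87): Ibarra 711,728.79 → $711,729; Halvorsen 664,280.21 → $664,280; Andrade 284,691.52 → $284,692; Dube 759,177.38 → $759,177; Sato 901,523.14 → $901,523; Okafor 806,625.97 → $806,626.
Totals: Ibarra $540,575 + $711,729 = $1,252,304; Halvorsen $540,575 + $664,280 = $1,204,855; Andrade $540,575 + $284,692 = $825,267; Dube $540,575 + $759,177 = $1,299,752; Sato $540,575 + $901,523 = $1,442,098; Okafor $540,575 + $806,626 = $1,347,201.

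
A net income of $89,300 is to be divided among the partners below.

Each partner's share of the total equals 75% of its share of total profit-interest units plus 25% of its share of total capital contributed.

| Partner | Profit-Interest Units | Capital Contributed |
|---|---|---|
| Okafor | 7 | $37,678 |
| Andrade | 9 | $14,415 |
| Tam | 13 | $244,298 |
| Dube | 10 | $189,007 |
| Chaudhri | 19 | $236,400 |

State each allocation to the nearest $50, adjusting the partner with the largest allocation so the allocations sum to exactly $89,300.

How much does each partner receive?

Okafor: $9,250 · Andrade: $10,850 · Tam: $22,550 · Dube: $17,400 · Chaudhri: $29,250

Profit-interest units total 58; capital contributed total 721,798.
Composite weights (75% profit-interest units + 25% capital contributed): Okafor 0.1036; Andrade 0.1214; Tam 0.2527; Dube 0.1948; Chaudhri 0.3276.
Proportional shares: Okafor 9,248.56; Andrade 10,838.52; Tam 22,567.70; Dube 17,393.34; Chaudhri 29,251.87.
After rounding ($50): Okafor $9,250; Andrade $10,850; Tam $22,550; Dube $17,400; Chaudhri $29,250. Sum = $89,300.
Sum already equals the total — no adjustment.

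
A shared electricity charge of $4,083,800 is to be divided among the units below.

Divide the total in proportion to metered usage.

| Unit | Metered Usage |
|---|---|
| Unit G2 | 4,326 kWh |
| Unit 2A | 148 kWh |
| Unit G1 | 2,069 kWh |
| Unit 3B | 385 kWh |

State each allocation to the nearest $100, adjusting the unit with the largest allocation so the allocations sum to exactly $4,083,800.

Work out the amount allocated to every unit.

Metered usage total: 6,928.
Raw shares: Unit G2 4,326/6,928 × $4,083,800 = 2,550,017.15; Unit 2A 148/6,928 × $4,083,800 = 87,240.53; Unit G1 2,069/6,928 × $4,083,800 = 1,219,599.05; Unit 3B 385/6,928 × $4,083,800 = 226,943.27.
After rounding ($100): Unit G2 $2,550,000; Unit 2A $87,200; Unit G1 $1,219,600; Unit 3B $226,900. Sum = $4,083,700.
Difference $4,083,800 − $4,083,700 = +$100 applied to largest allocation (Unit G2): Unit G2 becomes $2,550,100.

Unit G2: $2,550,100; Unit 2A: $87,200; Unit G1: $1,219,600; Unit 3B: $226,900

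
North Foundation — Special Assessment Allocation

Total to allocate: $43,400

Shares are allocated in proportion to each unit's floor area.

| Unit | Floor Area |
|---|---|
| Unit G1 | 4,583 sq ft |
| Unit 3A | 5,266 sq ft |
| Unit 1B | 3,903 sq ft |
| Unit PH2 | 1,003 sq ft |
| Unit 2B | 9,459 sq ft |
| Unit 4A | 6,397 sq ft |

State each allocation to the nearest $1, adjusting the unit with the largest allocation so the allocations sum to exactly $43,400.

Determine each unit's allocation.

Floor area total: 30,611.
Proportional shares: Unit G1 4,583/30,611 × $43,400 = 6,497.74; Unit 3A 5,266/30,611 × $43,400 = 7,466.09; Unit 1B 3,903/30,611 × $43,400 = 5,533.64; Unit PH2 1,003/30,611 × $43,400 = 1,422.04; Unit 2B 9,459/30,611 × $43,400 = 13,410.88; Unit 4A 6,397/30,611 × $43,400 = 9,069.61.
After rounding ($1): Unit G1 $6,498; Unit 3A $7,466; Unit 1B $5,534; Unit PH2 $1,422; Unit 2B $13,411; Unit 4A $9,070. Sum = $43,401.
Difference $43,400 − $43,401 = −$1 applied to largest allocation (Unit 2B): Unit 2B becomes $13,410.

Unit G1: $6,498 · Unit 3A: $7,466 · Unit 1B: $5,534 · Unit PH2: $1,422 · Unit 2B: $13,410 · Unit 4A: $9,070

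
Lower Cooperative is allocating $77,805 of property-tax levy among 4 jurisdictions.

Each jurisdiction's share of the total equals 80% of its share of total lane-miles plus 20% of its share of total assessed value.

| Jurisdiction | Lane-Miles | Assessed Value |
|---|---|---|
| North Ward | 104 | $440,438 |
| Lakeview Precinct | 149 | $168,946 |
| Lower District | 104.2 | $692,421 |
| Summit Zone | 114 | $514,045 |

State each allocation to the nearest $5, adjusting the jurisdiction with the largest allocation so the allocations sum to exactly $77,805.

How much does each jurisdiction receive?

North Ward: $17,510 | Lakeview Precinct: $21,130 | Lower District: $19,700 | Summit Zone: $19,465

Lane-miles total 471.2; assessed value total 1,815,850.
Combined weights (80% lane-miles + 20% assessed value): North Ward 0.2251; Lakeview Precinct 0.2716; Lower District 0.2532; Summit Zone 0.2502.
Pro-rata amounts: North Ward 17,512.42; Lakeview Precinct 21,130.21; Lower District 19,698.21; Summit Zone 19,464.16.
At nearest $5: North Ward $17,510; Lakeview Precinct $21,130; Lower District $19,700; Summit Zone $19,465. Sum = $77,805.
Rounded total matches; no reconciliation needed.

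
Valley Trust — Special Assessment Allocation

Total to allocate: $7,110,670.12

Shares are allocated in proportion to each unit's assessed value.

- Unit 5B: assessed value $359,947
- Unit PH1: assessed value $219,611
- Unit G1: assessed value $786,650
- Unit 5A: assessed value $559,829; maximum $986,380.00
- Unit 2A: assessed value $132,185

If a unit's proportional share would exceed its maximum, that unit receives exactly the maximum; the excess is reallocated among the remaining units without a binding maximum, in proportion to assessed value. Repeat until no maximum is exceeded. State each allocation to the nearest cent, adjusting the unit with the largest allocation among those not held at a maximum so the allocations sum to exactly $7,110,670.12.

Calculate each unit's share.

Unit 5B: $1,471,189.37 | Unit PH1: $897,602.62 | Unit G1: $3,215,226.46 | Unit 5A: $986,380.00 | Unit 2A: $540,271.67

Assessed value total: 2,058,222.
Proportional shares (ignoring caps): Unit 5B 1,243,531.7365; Unit PH1 758,704.0541; Unit G1 2,717,689.6612; Unit 5A 1,934,076.7627; Unit 2A 456,667.9055.
Capped: Unit 5A ($986,380.00); residual $6,124,290.12 reallocated over remaining assessed value 1,498,393.
Redistributed shares: Unit 5B 1,471,189.3714 → $1,471,189.37; Unit PH1 897,602.6166 → $897,602.62; Unit G1 3,215,226.4612 → $3,215,226.46; Unit 2A 540,271.6707 → $540,271.67.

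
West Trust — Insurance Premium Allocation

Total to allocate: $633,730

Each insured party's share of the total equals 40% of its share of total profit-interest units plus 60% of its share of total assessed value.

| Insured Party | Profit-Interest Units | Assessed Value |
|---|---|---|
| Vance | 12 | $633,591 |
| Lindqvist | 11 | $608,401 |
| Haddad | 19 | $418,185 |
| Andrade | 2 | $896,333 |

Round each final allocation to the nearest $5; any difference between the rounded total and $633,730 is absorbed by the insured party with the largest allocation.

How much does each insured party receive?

Profit-interest units total 44; assessed value total 2,556,510.
Blended shares (40% profit-interest units + 60% assessed value): Vance 0.2578; Lindqvist 0.2428; Haddad 0.2709; Andrade 0.2285.
Pro-rata amounts: Vance 163,370.22; Lindqvist 153,862.45; Haddad 171,660.46; Andrade 144,836.87.
Rounded to nearest $5: Vance $163,370; Lindqvist $153,860; Haddad $171,660; Andrade $144,835. Sum = $633,725.
Difference $633,730 − $633,725 = +$5 applied to largest allocation (Haddad): Haddad becomes $171,665.

Vance: $163,370; Lindqvist: $153,860; Haddad: $171,665; Andrade: $144,835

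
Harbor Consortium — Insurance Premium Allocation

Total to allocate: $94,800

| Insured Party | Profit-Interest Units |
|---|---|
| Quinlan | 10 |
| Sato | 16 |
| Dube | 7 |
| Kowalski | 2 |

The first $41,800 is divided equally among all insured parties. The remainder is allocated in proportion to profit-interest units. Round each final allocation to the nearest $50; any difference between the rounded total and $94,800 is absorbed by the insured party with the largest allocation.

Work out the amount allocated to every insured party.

Quinlan: $25,600; Sato: $34,650; Dube: $21,050; Kowalski: $13,500

$41,800 shared equally gives $10,450 per insured party.
Remainder $53,000 by profit-interest units (total 35): Quinlan 15,142.86 → $15,150; Sato 24,228.57 → $24,250; Dube 10,600.00 → $10,600; Kowalski 3,028.57 → $3,050.
Rounding difference −$50 on remainder applied to Sato.
Totals: Quinlan $10,450 + $15,150 = $25,600; Sato $10,450 + $24,200 = $34,650; Dube $10,450 + $10,600 = $21,050; Kowalski $10,450 + $3,050 = $13,500.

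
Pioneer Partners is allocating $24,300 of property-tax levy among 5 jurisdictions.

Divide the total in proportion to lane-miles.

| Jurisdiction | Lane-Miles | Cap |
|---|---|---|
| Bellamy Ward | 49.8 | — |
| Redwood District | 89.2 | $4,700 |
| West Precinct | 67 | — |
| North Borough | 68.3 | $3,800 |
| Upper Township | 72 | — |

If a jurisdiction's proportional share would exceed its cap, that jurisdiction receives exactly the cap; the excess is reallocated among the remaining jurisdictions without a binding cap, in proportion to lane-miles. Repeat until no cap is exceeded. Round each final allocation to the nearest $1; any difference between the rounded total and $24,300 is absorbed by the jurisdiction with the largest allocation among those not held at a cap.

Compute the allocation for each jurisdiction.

Sum of lane-miles: 346.3.
Pro-rata shares before constraints: Bellamy Ward 3,494.48; Redwood District 6,259.20; West Precinct 4,701.41; North Borough 4,792.64; Upper Township 5,052.27.
Cap binds for Redwood District ($4,700), North Borough ($3,800); residual $15,800 reallocated over remaining lane-miles 188.8.
Redistributed shares: Bellamy Ward 4,167.58 → $4,168; West Precinct 5,606.99 → $5,607; Upper Township 6,025.42 → $6,025.

Bellamy Ward: $4,168; Redwood District: $4,700; West Precinct: $5,607; North Borough: $3,800; Upper Township: $6,025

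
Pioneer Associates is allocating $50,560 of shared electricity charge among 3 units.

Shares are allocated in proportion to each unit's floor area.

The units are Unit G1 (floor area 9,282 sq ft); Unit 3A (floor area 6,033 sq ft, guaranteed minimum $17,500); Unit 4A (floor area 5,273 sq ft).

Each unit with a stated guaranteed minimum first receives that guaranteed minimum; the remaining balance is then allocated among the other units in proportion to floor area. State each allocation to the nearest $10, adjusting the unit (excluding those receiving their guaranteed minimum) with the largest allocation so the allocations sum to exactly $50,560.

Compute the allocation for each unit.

Unit G1: $21,080 | Unit 3A: $17,500 | Unit 4A: $11,980

Minimums first: Unit 3A $17,500. Remaining pool $33,060.
Remaining pool split over remaining floor area 14,555: Unit G1 21,082.99 → $21,080; Unit 4A 11,977.01 → $11,980.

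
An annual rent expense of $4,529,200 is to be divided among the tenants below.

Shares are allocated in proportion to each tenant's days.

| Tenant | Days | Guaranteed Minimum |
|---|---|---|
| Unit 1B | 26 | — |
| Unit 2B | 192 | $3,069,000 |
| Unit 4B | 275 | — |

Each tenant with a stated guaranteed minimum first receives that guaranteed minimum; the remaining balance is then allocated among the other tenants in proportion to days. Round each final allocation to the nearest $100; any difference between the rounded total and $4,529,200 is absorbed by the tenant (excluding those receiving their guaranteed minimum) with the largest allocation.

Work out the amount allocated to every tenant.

Unit 1B: $126,100 · Unit 2B: $3,069,000 · Unit 4B: $1,334,100

Fund the minimums — Unit 2B $3,069,000. Residual $1,460,200.
Residual split over remaining days 301: Unit 1B 126,130.23 → $126,100; Unit 4B 1,334,069.77 → $1,334,100.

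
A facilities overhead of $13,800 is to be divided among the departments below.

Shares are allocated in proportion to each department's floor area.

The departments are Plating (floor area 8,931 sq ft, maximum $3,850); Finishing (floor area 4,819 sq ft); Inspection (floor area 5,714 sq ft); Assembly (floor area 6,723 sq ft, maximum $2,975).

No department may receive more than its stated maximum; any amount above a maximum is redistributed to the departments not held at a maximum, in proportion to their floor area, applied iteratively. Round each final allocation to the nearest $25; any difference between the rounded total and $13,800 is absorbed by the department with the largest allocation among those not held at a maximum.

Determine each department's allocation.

Plating: $3,850 · Finishing: $3,200 · Inspection: $3,775 · Assembly: $2,975

Combined floor area = 26,187.
Unconstrained shares: Plating 4,706.45; Finishing 2,539.51; Inspection 3,011.16; Assembly 3,542.88.
Cap binds for Plating ($3,850), Assembly ($2,975); remaining pool $6,975 reallocated over remaining floor area 10,533.
Remaining shares: Finishing 3,191.16 → $3,200; Inspection 3,783.84 → $3,775.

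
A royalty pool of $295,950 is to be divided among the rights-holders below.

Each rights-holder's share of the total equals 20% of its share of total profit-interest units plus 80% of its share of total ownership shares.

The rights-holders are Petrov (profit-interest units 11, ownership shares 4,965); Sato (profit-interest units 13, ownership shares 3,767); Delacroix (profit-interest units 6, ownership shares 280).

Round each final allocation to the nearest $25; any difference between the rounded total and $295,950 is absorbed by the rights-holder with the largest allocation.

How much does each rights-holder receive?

Profit-interest units total 30; ownership shares total 9,012.
Combined weights (20% profit-interest units + 80% ownership shares): Petrov 0.5141; Sato 0.4211; Delacroix 0.0649.
Unrounded shares: Petrov 152,141.68; Sato 124,614.26; Delacroix 19,194.06.
After rounding ($25): Petrov $152,150; Sato $124,625; Delacroix $19,200. Sum = $295,975.
Difference $295,950 − $295,975 = −$25 applied to largest allocation (Petrov): Petrov becomes $152,125.

Petrov: $152,125; Sato: $124,625; Delacroix: $19,200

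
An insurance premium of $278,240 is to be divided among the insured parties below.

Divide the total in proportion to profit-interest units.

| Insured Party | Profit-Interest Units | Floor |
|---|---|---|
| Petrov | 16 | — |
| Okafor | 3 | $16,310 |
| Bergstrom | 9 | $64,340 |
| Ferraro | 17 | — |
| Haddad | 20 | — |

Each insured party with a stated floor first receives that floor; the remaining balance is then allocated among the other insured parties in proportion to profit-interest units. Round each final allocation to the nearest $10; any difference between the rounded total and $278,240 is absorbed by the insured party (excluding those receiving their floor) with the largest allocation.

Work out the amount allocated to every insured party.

Fund the minimums — Okafor $16,310; Bergstrom $64,340. Balance $197,590.
Balance split over remaining profit-interest units 53: Petrov 59,649.81 → $59,650; Ferraro 63,377.92 → $63,380; Haddad 74,562.26 → $74,560.

Petrov: $59,650 · Okafor: $16,310 · Bergstrom: $64,340 · Ferraro: $63,380 · Haddad: $74,560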